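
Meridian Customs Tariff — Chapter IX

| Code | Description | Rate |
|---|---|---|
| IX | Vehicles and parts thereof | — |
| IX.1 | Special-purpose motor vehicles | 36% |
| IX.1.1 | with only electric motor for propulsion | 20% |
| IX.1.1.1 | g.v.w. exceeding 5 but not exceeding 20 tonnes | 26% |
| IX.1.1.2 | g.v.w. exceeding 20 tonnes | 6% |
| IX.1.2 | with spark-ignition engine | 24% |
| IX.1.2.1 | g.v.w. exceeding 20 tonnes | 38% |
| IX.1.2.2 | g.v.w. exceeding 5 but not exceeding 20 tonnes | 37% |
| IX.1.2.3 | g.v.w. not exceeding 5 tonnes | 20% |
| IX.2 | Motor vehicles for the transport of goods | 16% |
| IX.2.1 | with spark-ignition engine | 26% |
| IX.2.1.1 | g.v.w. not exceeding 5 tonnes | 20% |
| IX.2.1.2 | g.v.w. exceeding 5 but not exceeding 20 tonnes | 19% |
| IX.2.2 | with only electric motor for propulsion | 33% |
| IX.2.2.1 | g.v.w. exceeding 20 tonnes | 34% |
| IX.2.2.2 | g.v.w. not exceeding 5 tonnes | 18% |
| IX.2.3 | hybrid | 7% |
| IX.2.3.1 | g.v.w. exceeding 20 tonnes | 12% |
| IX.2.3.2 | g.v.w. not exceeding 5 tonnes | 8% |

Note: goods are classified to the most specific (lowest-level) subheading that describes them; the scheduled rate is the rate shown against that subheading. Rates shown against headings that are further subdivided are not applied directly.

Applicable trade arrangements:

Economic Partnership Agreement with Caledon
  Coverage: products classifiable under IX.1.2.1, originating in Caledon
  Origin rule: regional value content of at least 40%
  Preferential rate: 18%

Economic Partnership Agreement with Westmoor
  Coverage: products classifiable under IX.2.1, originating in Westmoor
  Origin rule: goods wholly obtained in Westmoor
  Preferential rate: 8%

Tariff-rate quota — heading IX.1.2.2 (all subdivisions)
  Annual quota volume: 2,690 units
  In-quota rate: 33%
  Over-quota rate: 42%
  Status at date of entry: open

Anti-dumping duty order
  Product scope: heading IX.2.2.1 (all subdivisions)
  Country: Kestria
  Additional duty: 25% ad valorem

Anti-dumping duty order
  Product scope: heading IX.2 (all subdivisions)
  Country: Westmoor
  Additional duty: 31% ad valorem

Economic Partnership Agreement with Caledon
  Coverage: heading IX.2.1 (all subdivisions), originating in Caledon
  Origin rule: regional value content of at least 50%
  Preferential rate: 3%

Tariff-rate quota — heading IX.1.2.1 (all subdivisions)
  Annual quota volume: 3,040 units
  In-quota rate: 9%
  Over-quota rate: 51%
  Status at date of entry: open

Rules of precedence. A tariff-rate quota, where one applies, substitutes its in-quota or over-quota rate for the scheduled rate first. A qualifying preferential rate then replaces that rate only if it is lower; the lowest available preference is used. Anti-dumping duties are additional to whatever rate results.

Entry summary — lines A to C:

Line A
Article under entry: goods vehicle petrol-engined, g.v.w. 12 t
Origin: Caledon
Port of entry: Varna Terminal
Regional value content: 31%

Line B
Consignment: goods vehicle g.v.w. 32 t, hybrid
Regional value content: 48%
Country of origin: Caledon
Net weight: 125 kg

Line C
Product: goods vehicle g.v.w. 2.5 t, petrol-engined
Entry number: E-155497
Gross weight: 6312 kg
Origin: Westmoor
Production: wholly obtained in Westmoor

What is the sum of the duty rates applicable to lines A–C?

70%

Line A: goods vehicle → IX.2; petrol-engined → IX.2.1; g.v.w. 12 t → IX.2.1.2. Scheduled 19%. Caledon agreement on IX.1.2.1: IX.2.1.2 not covered; Caledon agreement on IX.2.1: RVC < 50%. → 19%.
Line B: goods vehicle → IX.2; hybrid → IX.2.3; g.v.w. 32 t → IX.2.3.1. Scheduled 12%. Caledon agreement on IX.1.2.1: IX.2.3.1 not covered; Caledon agreement on IX.2.1: IX.2.3.1 not covered. → 12%.
Line C: goods vehicle → IX.2; petrol-engined → IX.2.1; g.v.w. 2.5 t → IX.2.1.1. Scheduled 20%. Westmoor agreement on IX.2.1: wholly obtained → 8% available; preferential 8%; anti-dumping (Westmoor, IX.2): +31%; total 8% + 31% = 39%. → 39%.
Sum: 19% + 12% + 39% = 70%.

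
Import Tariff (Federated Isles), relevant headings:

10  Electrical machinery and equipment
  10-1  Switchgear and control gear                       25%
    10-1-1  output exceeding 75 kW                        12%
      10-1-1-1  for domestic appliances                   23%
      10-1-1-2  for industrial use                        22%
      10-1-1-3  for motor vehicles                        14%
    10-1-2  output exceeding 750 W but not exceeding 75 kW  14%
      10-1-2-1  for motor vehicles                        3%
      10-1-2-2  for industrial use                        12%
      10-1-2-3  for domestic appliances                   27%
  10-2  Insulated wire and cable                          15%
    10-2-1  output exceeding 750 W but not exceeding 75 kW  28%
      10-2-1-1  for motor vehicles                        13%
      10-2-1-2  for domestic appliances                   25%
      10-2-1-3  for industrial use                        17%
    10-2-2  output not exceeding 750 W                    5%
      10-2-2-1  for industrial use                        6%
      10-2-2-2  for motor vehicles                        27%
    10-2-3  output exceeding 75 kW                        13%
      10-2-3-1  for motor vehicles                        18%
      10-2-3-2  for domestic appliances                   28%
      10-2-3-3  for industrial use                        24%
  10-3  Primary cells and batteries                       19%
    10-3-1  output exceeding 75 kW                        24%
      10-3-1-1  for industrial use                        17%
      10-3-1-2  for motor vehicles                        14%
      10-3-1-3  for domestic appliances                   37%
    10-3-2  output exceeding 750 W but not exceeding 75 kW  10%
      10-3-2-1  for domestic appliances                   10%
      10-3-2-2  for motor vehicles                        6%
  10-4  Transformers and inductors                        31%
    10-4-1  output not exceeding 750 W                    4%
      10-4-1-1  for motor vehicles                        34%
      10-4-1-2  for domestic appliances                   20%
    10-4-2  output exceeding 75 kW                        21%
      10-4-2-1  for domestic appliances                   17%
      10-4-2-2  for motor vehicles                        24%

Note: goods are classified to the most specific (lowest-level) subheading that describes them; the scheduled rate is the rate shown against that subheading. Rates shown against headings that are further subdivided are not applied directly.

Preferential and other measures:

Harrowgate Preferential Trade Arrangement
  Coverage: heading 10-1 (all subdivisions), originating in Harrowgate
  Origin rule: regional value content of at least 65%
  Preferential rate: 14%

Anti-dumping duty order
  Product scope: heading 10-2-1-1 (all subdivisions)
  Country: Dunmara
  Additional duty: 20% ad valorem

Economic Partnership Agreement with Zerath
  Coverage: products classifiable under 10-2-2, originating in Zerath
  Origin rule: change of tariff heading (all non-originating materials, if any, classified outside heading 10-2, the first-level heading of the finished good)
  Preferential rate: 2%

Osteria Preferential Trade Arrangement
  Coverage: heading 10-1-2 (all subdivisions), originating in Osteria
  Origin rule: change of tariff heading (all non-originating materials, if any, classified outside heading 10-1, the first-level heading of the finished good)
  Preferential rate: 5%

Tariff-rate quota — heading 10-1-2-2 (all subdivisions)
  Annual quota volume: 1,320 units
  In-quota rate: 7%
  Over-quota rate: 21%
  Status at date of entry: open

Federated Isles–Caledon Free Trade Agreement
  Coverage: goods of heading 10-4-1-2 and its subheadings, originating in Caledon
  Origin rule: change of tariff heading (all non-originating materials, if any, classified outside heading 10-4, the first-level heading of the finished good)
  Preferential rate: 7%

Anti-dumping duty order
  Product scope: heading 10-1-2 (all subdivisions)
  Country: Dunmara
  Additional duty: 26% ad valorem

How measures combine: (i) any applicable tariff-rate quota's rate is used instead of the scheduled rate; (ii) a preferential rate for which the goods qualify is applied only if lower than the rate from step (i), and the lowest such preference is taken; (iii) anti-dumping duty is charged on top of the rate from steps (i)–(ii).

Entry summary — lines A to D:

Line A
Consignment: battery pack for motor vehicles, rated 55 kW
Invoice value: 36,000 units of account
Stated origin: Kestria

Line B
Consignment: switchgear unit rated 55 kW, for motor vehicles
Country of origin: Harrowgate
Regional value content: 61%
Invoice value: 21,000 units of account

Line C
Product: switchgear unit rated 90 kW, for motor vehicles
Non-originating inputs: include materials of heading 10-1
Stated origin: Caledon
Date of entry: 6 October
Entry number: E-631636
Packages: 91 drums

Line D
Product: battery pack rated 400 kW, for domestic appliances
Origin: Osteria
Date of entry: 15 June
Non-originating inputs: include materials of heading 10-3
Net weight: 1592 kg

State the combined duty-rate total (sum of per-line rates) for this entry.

Line A: battery pack → 10-3; rated 55 kW → 10-3-2; for motor vehicles → 10-3-2-2. Scheduled 6%. No special measure applies. → 6%.
Line B: switchgear unit → 10-1; rated 55 kW → 10-1-2; for motor vehicles → 10-1-2-1. Scheduled 3%. Harrowgate agreement on 10-1: RVC < 65%. → 3%.
Line C: switchgear unit → 10-1; rated 90 kW → 10-1-1; for motor vehicles → 10-1-1-3. Scheduled 14%. Caledon agreement on 10-4-1-2: 10-1-1-3 not covered. → 14%.
Line D: battery pack → 10-3; rated 400 kW → 10-3-1; for domestic appliances → 10-3-1-3. Scheduled 37%. Osteria agreement on 10-1-2: 10-3-1-3 not covered. → 37%.
Sum: 6% + 3% + 14% + 37% = 60%.

60%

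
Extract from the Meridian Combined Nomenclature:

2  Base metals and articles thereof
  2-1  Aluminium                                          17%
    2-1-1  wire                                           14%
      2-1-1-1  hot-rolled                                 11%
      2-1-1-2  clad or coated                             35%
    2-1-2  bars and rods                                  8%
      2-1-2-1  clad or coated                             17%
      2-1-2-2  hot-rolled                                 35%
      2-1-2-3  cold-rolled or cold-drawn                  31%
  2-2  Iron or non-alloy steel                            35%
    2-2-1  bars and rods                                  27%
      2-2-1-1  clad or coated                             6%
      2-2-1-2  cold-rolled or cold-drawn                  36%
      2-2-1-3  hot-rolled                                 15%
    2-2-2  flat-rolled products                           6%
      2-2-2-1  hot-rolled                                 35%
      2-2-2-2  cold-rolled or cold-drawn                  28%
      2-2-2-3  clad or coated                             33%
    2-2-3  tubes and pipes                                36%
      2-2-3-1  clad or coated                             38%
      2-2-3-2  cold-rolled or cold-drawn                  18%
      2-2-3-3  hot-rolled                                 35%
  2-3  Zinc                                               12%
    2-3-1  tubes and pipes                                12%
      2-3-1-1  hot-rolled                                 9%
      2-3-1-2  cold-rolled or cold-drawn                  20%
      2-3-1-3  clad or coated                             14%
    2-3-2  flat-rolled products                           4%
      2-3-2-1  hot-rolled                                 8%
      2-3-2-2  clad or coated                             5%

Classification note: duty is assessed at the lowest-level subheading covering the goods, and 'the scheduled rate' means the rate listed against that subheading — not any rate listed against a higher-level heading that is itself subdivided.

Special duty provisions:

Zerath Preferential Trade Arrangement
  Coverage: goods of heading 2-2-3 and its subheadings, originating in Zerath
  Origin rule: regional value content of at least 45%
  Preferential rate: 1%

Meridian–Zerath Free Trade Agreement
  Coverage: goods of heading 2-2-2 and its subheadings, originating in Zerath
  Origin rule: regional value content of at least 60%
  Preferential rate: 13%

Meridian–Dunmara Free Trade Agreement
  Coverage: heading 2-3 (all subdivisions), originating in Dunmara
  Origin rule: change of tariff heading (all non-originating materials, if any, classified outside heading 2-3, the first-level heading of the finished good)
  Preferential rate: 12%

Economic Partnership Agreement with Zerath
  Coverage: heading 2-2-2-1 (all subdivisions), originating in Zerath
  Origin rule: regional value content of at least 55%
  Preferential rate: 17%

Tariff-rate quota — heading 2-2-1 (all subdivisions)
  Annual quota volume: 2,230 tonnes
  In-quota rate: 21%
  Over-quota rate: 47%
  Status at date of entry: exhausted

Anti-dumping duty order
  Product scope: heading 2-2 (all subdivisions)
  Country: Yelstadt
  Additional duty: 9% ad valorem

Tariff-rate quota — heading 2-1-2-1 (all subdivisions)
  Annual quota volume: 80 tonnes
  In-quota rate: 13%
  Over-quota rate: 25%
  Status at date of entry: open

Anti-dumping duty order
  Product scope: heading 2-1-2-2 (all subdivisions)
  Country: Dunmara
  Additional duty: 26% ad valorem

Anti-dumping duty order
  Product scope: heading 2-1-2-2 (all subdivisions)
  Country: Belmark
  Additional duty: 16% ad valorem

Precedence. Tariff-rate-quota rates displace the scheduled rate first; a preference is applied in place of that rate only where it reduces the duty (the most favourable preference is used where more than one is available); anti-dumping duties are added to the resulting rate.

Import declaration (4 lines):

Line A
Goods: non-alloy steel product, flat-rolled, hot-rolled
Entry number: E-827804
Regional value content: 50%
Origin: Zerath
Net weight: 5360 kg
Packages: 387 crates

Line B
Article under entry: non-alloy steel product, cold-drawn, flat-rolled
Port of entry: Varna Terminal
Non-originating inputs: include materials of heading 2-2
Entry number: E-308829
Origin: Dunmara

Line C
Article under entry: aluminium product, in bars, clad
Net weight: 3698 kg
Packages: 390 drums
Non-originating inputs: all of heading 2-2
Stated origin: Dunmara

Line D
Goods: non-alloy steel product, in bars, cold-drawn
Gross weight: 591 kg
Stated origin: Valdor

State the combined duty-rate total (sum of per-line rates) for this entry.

123%

Line A: non-alloy steel → 2-2; flat-rolled → 2-2-2; hot-rolled → 2-2-2-1. Scheduled 35%. Zerath agreement on 2-2-3: 2-2-2-1 not covered; Zerath agreement on 2-2-2: RVC < 60%; Zerath agreement on 2-2-2-1: RVC < 55%. → 35%.
Line B: non-alloy steel → 2-2; flat-rolled → 2-2-2; cold-drawn → 2-2-2-2. Scheduled 28%. Dunmara agreement on 2-3: 2-2-2-2 not covered. → 28%.
Line C: aluminium → 2-1; in bars → 2-1-2; clad → 2-1-2-1. Scheduled 17%. quota on 2-1-2-1 open → in-quota 13%; Dunmara agreement on 2-3: 2-1-2-1 not covered. → 13%.
Line D: non-alloy steel → 2-2; in bars → 2-2-1; cold-drawn → 2-2-1-2. Scheduled 36%. quota on 2-2-1 exhausted → over-quota 47%. → 47%.
Sum: 35% + 28% + 13% + 47% = 123%.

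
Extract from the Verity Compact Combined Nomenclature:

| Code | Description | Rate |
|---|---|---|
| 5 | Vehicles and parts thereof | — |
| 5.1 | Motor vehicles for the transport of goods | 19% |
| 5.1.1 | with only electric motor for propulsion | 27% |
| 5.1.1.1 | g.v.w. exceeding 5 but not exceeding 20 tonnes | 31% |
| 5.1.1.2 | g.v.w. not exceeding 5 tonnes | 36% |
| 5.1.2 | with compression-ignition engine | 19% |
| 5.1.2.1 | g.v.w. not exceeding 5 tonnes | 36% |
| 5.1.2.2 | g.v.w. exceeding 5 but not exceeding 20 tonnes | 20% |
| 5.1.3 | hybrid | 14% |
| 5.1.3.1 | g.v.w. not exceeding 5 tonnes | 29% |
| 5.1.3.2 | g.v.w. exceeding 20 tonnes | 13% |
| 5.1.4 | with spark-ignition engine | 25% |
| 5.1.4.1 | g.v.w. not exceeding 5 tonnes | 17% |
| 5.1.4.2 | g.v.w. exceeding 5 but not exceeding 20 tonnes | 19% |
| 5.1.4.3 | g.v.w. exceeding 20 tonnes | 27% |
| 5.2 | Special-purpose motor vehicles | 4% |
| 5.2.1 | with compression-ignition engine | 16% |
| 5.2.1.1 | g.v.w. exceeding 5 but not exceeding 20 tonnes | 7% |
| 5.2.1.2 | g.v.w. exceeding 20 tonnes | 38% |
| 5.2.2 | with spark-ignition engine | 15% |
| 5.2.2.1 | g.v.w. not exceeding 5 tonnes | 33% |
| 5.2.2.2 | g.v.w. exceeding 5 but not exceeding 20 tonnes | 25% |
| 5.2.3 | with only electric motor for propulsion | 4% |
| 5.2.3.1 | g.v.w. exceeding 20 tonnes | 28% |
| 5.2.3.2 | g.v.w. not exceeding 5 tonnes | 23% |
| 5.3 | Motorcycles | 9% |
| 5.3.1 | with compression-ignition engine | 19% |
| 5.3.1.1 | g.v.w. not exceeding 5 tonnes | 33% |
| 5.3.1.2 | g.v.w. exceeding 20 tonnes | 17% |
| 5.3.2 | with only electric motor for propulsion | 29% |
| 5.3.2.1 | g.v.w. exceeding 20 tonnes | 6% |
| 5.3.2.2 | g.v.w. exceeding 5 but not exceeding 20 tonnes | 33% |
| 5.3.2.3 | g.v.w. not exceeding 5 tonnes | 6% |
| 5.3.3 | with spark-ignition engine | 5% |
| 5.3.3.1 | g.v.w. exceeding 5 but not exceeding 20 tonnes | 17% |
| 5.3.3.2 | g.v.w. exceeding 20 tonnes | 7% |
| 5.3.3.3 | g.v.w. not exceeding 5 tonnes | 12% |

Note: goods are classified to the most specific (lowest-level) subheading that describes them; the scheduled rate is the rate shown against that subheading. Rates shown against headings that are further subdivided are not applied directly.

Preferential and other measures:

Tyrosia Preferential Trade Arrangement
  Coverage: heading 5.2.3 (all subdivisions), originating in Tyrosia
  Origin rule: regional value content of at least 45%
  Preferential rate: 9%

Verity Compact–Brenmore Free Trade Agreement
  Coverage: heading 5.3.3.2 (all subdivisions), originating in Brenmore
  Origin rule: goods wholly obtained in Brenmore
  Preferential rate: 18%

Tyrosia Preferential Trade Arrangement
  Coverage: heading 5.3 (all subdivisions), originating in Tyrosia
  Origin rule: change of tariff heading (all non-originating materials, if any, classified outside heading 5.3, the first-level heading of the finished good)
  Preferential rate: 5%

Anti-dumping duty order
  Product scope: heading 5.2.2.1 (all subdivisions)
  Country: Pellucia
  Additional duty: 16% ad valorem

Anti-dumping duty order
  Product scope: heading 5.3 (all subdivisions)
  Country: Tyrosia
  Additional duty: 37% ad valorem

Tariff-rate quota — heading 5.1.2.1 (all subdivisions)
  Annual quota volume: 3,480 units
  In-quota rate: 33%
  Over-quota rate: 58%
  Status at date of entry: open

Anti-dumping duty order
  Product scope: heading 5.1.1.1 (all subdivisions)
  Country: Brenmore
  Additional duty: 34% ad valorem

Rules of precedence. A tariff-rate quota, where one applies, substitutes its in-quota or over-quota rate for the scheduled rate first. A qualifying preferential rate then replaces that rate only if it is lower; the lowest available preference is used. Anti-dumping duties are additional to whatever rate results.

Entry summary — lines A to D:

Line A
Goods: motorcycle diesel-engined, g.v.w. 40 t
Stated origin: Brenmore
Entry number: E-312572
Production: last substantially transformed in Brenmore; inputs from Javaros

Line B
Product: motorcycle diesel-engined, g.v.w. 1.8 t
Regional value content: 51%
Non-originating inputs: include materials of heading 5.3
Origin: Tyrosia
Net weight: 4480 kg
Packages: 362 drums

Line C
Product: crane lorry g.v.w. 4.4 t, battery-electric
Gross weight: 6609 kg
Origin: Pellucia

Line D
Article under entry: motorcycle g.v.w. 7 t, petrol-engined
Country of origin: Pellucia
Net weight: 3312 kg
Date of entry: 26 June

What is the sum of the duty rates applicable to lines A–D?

Line A: motorcycle → 5.3; diesel-engined → 5.3.1; g.v.w. 40 t → 5.3.1.2. Scheduled 17%. Brenmore agreement on 5.3.3.2: 5.3.1.2 not covered. → 17%.
Line B: motorcycle → 5.3; diesel-engined → 5.3.1; g.v.w. 1.8 t → 5.3.1.1. Scheduled 33%. Tyrosia agreement on 5.2.3: 5.3.1.1 not covered; Tyrosia agreement on 5.3: CTH not met; anti-dumping (Tyrosia, 5.3): +37%; total 33% + 37% = 70%. → 70%.
Line C: crane lorry → 5.2; battery-electric → 5.2.3; g.v.w. 4.4 t → 5.2.3.2. Scheduled 23%. No special measure applies. → 23%.
Line D: motorcycle → 5.3; petrol-engined → 5.3.3; g.v.w. 7 t → 5.3.3.1. Scheduled 17%. No special measure applies. → 17%.
Sum: 17% + 70% + 23% + 17% = 127%.

127%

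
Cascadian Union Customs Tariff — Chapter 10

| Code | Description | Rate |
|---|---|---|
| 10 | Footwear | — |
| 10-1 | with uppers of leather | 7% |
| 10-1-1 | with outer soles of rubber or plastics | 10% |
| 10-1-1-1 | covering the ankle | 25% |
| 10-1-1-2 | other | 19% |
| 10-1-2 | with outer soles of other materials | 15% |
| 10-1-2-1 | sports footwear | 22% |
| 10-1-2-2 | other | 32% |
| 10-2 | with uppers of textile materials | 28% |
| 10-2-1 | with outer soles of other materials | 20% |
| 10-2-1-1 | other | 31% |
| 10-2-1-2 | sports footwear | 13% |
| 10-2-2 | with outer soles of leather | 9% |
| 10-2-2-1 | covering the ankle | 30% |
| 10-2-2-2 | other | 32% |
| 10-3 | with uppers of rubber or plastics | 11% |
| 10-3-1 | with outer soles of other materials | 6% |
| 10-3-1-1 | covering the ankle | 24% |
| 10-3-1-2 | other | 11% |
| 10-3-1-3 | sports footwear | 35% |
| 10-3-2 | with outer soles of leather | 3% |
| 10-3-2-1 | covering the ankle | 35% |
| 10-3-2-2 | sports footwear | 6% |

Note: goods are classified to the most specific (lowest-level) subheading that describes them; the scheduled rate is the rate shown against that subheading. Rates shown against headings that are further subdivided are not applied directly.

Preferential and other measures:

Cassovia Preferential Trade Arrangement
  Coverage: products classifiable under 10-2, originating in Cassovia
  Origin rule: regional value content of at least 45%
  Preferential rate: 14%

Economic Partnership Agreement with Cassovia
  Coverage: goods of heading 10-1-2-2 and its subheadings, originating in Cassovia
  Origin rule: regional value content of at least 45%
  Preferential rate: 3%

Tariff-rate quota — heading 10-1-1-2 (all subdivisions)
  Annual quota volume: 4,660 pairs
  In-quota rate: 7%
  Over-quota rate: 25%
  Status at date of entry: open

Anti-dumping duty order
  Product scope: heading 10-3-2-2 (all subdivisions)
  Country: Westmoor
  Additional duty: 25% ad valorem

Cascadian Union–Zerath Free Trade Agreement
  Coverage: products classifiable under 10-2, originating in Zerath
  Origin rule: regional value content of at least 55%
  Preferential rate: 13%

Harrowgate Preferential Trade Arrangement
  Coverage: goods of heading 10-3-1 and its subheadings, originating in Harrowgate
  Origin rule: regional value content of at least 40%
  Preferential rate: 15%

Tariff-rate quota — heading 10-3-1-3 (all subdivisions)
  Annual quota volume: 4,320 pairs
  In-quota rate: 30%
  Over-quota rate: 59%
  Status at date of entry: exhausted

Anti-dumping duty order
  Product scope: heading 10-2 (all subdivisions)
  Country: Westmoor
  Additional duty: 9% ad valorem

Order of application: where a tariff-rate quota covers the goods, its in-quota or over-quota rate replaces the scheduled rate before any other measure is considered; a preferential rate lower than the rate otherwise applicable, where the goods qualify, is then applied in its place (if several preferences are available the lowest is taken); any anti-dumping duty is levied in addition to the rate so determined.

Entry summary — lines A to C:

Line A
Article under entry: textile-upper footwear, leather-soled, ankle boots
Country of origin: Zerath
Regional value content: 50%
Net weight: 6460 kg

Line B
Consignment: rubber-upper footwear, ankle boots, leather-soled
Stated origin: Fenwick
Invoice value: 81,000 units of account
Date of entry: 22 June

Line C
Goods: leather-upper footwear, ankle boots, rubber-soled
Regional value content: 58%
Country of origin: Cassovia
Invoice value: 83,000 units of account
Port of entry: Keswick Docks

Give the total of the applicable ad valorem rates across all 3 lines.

90%

Line A: textile-upper → 10-2; leather-soled → 10-2-2; ankle boots → 10-2-2-1. Scheduled 30%. Zerath agreement on 10-2: RVC < 55%. → 30%.
Line B: rubber-upper → 10-3; leather-soled → 10-3-2; ankle boots → 10-3-2-1. Scheduled 35%. No special measure applies. → 35%.
Line C: leather-upper → 10-1; rubber-soled → 10-1-1; ankle boots → 10-1-1-1. Scheduled 25%. Cassovia agreement on 10-2: 10-1-1-1 not covered; Cassovia agreement on 10-1-2-2: 10-1-1-1 not covered. → 25%.
Sum: 30% + 35% + 25% = 90%.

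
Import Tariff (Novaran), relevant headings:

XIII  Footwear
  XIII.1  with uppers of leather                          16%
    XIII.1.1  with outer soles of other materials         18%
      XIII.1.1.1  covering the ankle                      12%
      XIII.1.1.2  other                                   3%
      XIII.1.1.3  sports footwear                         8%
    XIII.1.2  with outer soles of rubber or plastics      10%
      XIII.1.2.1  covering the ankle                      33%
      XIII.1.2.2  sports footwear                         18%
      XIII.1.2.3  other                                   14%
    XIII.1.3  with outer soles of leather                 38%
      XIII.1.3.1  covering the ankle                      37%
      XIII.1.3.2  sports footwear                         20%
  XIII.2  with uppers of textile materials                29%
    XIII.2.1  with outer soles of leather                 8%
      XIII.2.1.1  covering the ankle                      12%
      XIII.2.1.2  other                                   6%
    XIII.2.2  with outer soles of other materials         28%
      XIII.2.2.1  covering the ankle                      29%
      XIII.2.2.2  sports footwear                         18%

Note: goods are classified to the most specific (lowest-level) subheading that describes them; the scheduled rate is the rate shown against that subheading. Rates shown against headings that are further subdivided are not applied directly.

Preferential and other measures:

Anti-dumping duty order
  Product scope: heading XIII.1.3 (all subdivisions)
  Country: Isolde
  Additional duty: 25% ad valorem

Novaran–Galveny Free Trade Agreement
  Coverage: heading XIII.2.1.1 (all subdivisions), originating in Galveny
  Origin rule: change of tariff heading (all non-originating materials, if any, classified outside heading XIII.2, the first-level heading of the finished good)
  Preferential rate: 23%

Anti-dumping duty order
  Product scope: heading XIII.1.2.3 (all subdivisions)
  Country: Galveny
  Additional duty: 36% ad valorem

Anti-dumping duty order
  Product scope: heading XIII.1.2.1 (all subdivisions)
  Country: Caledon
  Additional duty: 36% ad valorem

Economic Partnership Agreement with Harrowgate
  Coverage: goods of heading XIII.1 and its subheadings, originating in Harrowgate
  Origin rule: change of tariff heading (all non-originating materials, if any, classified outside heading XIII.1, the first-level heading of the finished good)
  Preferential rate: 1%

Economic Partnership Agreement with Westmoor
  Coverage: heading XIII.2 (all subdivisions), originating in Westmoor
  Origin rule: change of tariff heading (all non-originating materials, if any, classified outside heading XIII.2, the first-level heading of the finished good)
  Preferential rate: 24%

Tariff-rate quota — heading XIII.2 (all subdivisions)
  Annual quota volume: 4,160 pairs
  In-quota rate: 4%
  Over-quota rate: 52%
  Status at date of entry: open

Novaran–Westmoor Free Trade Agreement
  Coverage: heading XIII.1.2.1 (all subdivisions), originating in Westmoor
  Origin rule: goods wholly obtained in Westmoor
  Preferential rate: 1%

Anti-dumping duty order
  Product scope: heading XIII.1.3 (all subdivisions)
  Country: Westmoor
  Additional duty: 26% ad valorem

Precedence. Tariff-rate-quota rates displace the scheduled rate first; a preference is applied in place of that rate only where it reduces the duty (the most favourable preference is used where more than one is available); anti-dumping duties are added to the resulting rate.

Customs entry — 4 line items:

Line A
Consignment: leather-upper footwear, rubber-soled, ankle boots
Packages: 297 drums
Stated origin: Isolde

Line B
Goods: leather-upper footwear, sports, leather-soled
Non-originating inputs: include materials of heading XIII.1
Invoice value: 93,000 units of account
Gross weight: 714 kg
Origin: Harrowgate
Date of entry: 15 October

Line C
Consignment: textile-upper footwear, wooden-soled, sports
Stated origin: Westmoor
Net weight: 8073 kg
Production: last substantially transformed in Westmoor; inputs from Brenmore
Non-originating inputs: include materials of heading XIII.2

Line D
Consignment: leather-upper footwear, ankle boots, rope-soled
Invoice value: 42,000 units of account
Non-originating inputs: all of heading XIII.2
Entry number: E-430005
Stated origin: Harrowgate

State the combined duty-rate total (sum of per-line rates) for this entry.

Line A: leather-upper → XIII.1; rubber-soled → XIII.1.2; ankle boots → XIII.1.2.1. Scheduled 33%. No special measure applies. → 33%.
Line B: leather-upper → XIII.1; leather-soled → XIII.1.3; sports → XIII.1.3.2. Scheduled 20%. Harrowgate agreement on XIII.1: CTH not met. → 20%.
Line C: textile-upper → XIII.2; wooden-soled → XIII.2.2; sports → XIII.2.2.2. Scheduled 18%. quota on XIII.2 open → in-quota 4%; Westmoor agreement on XIII.2: CTH not met; Westmoor agreement on XIII.1.2.1: XIII.2.2.2 not covered. → 4%.
Line D: leather-upper → XIII.1; rope-soled → XIII.1.1; ankle boots → XIII.1.1.1. Scheduled 12%. Harrowgate agreement on XIII.1: CTH met → 1% available; preferential 1%. → 1%.
Sum: 33% + 20% + 4% + 1% = 58%.

58%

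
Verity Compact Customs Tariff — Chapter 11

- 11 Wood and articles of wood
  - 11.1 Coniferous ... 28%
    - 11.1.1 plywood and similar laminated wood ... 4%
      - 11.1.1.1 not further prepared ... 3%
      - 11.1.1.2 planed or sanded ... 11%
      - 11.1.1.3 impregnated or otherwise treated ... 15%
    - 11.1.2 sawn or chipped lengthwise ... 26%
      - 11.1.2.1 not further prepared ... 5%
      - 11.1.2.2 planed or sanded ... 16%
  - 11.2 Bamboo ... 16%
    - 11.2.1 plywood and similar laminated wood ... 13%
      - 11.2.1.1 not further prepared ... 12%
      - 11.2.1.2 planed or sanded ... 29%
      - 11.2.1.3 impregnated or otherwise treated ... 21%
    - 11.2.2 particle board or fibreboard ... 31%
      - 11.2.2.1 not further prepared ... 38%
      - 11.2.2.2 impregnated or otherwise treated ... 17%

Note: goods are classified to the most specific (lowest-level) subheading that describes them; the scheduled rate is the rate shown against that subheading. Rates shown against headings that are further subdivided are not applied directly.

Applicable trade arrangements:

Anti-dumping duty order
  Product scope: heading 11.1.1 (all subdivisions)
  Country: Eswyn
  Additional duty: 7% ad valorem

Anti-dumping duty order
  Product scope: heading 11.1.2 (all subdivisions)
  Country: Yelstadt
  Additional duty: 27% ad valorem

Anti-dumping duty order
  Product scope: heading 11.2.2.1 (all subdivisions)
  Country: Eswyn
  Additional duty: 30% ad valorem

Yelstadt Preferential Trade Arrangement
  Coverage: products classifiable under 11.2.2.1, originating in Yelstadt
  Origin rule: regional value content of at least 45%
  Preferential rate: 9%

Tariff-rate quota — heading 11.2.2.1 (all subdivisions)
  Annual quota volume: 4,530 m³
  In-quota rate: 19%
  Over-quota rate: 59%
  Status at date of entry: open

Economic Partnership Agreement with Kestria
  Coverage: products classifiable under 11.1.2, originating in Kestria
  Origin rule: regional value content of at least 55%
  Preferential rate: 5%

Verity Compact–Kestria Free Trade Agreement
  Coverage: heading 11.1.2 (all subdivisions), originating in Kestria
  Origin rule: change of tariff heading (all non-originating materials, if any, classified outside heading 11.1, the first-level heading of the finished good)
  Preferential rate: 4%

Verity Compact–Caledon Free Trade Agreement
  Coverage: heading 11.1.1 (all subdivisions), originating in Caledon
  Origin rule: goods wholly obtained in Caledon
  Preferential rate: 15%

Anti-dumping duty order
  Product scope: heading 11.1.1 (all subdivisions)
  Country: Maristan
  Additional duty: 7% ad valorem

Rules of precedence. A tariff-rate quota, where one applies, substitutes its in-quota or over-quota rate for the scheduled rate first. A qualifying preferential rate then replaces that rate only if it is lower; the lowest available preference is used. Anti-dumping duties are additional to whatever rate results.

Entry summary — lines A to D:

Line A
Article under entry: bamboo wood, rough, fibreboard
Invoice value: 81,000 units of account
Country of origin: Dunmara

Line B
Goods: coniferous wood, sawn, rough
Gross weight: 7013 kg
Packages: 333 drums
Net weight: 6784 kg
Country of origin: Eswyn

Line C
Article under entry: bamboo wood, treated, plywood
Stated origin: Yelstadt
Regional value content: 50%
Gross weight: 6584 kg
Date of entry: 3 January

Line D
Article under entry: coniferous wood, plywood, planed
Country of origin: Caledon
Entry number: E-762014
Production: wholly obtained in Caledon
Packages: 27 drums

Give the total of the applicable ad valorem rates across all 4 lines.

56%

Line A: bamboo → 11.2; fibreboard → 11.2.2; rough → 11.2.2.1. Scheduled 38%. quota on 11.2.2.1 open → in-quota 19%. → 19%.
Line B: coniferous → 11.1; sawn → 11.1.2; rough → 11.1.2.1. Scheduled 5%. No special measure applies. → 5%.
Line C: bamboo → 11.2; plywood → 11.2.1; treated → 11.2.1.3. Scheduled 21%. Yelstadt agreement on 11.2.2.1: 11.2.1.3 not covered. → 21%.
Line D: coniferous → 11.1; plywood → 11.1.1; planed → 11.1.1.2. Scheduled 11%. Caledon agreement on 11.1.1: wholly obtained → 15% available; preference 15% not lower than 11% → no reduction. → 11%.
Sum: 19% + 5% + 21% + 11% = 56%.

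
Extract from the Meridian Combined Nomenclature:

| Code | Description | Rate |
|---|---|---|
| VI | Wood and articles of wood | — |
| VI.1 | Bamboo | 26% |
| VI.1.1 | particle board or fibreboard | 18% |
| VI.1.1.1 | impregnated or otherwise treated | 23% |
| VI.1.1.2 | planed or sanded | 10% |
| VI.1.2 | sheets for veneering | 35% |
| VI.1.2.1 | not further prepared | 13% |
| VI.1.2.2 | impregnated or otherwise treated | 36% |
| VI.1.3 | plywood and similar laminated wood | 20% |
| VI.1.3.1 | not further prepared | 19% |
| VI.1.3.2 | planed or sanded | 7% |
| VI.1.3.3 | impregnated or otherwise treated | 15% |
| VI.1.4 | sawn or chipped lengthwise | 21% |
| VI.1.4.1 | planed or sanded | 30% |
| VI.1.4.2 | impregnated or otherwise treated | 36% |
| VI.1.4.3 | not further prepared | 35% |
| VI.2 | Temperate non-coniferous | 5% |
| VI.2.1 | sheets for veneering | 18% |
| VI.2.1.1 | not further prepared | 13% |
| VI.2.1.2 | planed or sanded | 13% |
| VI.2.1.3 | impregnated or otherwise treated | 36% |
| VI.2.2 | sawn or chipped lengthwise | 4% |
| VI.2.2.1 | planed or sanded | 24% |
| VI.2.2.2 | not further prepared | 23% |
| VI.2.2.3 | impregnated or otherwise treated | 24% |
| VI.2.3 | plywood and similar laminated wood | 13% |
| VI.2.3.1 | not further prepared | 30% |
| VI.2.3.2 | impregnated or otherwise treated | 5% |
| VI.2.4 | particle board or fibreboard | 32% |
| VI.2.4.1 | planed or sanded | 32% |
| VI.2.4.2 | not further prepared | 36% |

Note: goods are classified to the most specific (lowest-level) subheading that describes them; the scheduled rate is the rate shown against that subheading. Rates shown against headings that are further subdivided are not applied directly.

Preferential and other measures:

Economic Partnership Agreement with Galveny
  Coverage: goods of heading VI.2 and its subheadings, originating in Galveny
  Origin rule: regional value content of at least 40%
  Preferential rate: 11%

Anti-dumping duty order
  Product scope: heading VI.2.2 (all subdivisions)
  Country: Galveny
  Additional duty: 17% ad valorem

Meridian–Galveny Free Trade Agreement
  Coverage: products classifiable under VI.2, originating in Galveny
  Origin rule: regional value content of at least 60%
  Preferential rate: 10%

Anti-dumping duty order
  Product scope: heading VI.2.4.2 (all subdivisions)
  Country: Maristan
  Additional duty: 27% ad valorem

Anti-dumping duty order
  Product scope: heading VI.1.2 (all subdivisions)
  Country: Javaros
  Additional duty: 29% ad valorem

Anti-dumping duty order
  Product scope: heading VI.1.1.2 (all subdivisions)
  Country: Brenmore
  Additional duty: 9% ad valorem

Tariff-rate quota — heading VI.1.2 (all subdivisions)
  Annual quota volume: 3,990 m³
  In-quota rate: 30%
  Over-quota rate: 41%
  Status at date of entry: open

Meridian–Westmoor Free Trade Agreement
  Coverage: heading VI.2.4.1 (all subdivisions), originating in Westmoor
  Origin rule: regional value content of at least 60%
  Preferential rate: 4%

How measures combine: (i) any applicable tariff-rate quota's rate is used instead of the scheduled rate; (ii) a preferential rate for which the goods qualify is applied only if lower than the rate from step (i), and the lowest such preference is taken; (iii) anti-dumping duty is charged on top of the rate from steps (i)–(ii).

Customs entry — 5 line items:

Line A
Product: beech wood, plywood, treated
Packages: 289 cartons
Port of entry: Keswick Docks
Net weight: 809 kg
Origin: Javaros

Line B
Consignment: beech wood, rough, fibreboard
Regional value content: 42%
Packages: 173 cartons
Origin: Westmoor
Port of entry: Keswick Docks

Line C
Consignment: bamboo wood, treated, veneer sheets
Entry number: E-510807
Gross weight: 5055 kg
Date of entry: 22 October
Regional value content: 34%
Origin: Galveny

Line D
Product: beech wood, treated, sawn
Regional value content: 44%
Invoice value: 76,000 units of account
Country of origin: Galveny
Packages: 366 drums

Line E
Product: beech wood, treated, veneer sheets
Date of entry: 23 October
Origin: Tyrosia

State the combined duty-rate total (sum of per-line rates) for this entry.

Line A: beech → VI.2; plywood → VI.2.3; treated → VI.2.3.2. Scheduled 5%. No special measure applies. → 5%.
Line B: beech → VI.2; fibreboard → VI.2.4; rough → VI.2.4.2. Scheduled 36%. Westmoor agreement on VI.2.4.1: VI.2.4.2 not covered. → 36%.
Line C: bamboo → VI.1; veneer sheets → VI.1.2; treated → VI.1.2.2. Scheduled 36%. quota on VI.1.2 open → in-quota 30%; Galveny agreement on VI.2: VI.1.2.2 not covered; Galveny agreement on VI.2: VI.1.2.2 not covered. → 30%.
Line D: beech → VI.2; sawn → VI.2.2; treated → VI.2.2.3. Scheduled 24%. Galveny agreement on VI.2: RVC ≥ 40% → 11% available; Galveny agreement on VI.2: RVC < 60%; preferential 11%; anti-dumping (Galveny, VI.2.2): +17%; total 11% + 17% = 28%. → 28%.
Line E: beech → VI.2; veneer sheets → VI.2.1; treated → VI.2.1.3. Scheduled 36%. No special measure applies. → 36%.
Sum: 5% + 36% + 30% + 28% + 36% = 135%.

135%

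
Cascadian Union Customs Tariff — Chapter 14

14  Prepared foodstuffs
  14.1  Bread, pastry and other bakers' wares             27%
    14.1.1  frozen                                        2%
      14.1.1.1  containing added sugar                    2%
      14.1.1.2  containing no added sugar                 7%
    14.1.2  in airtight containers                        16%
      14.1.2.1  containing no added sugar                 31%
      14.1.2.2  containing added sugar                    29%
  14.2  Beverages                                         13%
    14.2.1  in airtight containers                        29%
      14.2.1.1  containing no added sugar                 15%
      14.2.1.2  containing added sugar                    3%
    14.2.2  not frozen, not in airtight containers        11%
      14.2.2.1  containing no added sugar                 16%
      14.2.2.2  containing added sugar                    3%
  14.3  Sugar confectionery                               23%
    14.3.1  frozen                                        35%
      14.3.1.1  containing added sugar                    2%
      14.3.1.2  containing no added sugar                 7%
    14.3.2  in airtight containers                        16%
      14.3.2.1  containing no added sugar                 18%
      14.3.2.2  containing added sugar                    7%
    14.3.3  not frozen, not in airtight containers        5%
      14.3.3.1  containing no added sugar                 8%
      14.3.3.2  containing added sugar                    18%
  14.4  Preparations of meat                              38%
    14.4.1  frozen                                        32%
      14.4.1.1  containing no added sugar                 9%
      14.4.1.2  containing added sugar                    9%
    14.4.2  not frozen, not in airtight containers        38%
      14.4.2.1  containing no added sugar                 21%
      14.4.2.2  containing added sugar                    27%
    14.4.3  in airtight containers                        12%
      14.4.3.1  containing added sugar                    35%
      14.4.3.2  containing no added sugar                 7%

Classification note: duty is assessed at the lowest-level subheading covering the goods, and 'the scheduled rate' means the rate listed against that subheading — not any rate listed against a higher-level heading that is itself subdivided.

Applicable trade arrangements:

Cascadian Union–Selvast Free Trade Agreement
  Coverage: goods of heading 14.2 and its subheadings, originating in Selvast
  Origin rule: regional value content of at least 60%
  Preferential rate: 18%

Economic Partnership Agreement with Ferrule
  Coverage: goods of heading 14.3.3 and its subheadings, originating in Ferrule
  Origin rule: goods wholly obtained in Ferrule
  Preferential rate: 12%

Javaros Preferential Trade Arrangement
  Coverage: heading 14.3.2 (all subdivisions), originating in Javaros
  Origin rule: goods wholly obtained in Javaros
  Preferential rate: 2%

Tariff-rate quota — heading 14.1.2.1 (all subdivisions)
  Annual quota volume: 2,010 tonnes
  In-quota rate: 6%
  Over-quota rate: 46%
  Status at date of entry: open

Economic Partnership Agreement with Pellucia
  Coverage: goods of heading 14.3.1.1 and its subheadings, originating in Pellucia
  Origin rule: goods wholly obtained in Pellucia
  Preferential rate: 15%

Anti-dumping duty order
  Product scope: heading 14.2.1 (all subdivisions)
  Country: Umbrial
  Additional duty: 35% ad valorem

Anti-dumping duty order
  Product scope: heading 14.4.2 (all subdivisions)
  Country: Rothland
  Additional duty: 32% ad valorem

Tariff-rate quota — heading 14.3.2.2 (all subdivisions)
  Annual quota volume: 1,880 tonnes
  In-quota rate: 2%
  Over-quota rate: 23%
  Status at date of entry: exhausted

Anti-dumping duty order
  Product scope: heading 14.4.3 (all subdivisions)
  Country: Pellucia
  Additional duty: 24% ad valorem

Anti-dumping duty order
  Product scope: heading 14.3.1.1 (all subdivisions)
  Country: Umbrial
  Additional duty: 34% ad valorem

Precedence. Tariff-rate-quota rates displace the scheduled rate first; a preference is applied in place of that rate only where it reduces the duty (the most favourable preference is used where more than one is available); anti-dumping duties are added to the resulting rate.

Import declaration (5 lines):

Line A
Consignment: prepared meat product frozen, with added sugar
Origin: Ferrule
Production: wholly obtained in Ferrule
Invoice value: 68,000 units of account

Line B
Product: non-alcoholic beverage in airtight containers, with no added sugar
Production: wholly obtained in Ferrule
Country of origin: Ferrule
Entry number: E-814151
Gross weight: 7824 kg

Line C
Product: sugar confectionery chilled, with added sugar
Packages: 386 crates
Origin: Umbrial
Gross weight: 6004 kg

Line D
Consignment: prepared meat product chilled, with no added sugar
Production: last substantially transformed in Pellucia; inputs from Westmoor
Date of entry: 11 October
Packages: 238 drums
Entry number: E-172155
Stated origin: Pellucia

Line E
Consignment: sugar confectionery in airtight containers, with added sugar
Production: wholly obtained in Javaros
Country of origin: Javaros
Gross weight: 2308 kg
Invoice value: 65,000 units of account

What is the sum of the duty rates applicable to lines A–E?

65%

Line A: prepared meat product → 14.4; frozen → 14.4.1; with added sugar → 14.4.1.2. Scheduled 9%. Ferrule agreement on 14.3.3: 14.4.1.2 not covered. → 9%.
Line B: non-alcoholic beverage → 14.2; in airtight containers → 14.2.1; with no added sugar → 14.2.1.1. Scheduled 15%. Ferrule agreement on 14.3.3: 14.2.1.1 not covered. → 15%.
Line C: sugar confectionery → 14.3; chilled → 14.3.3; with added sugar → 14.3.3.2. Scheduled 18%. No special measure applies. → 18%.
Line D: prepared meat product → 14.4; chilled → 14.4.2; with no added sugar → 14.4.2.1. Scheduled 21%. Pellucia agreement on 14.3.1.1: 14.4.2.1 not covered. → 21%.
Line E: sugar confectionery → 14.3; in airtight containers → 14.3.2; with added sugar → 14.3.2.2. Scheduled 7%. quota on 14.3.2.2 exhausted → over-quota 23%; Javaros agreement on 14.3.2: wholly obtained → 2% available; preferential 2%. → 2%.
Sum: 9% + 15% + 18% + 21% + 2% = 65%.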